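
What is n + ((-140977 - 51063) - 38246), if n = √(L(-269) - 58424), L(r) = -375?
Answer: -230286 + I*√58799 ≈ -2.3029e+5 + 242.49*I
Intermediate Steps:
n = I*√58799 (n = √(-375 - 58424) = √(-58799) = I*√58799 ≈ 242.49*I)
n + ((-140977 - 51063) - 38246) = I*√58799 + ((-140977 - 51063) - 38246) = I*√58799 + (-192040 - 38246) = I*√58799 - 230286 = -230286 + I*√58799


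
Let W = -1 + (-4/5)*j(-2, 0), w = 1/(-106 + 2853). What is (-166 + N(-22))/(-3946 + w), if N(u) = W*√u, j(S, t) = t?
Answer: 456002/10839661 + 2747*I*√22/10839661 ≈ 0.042068 + 0.0011887*I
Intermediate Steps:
w = 1/2747 ≈ 0.00036403
W = -1 (W = -1 - 4/5*0 = -1 - 4*⅕*0 = -1 - ⅘*0 = -1 + 0 = -1)
N(u) = -√u
(-166 + N(-22))/(-3946 + w) = (-166 - √(-22))/(-3946 + 1/2747) = (-166 - I*√22)/(-10839661/2747) = (-166 - I*√22)*(-2747/10839661) = 456002/10839661 + 2747*I*√22/10839661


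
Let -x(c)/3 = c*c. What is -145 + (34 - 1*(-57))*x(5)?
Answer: -6970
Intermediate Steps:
x(c) = -3*c² (x(c) = -3*c*c = -3*c²)
-145 + (34 - 1*(-57))*x(5) = -145 + (34 - 1*(-57))*(-3*5²) = -145 + (34 + 57)*(-3*25) = -145 + 91*(-75) = -145 - 6825 = -6970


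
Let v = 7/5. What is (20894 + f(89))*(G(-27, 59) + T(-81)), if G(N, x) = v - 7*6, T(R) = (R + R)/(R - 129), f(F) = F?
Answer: -29250302/35 ≈ -8.3572e+5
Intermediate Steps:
v = 7/5 (v = 7*(1/5) = 7/5 ≈ 1.4000)
T(R) = 2*R/(-129 + R) (T(R) = (2*R)/(-129 + R) = 2*R/(-129 + R))
G(N, x) = -203/5 (G(N, x) = 7/5 - 7*6 = 7/5 - 42 = -203/5)
(20894 + f(89))*(G(-27, 59) + T(-81)) = (20894 + 89)*(-203/5 + 2*(-81)/(-129 - 81)) = 20983*(-203/5 + 2*(-81)/(-210)) = 20983*(-203/5 + 2*(-81)*(-1/210)) = 20983*(-203/5 + 27/35) = 20983*(-1394/35) = -29250302/35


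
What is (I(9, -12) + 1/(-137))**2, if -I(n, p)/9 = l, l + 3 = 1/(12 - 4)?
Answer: 803779201/1201216 ≈ 669.14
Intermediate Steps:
l = -23/8 (l = -3 + 1/(12 - 4) = -3 + 1/8 = -23/8 ≈ -2.8750)
I(n, p) = 207/8 (I(n, p) = -9*(-23/8) = 207/8)
(I(9, -12) + 1/(-137))**2 = (207/8 + 1/(-137))**2 = (207/8 - 1/137)**2 = (28351/1096)**2 = 803779201/1201216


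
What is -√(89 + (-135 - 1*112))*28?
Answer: -28*I*√158 ≈ -351.95*I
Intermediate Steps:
-√(89 + (-135 - 1*112))*28 = -√(89 + (-135 - 112))*28 = -√(89 - 247)*28 = -√(-158)*28 = -I*√158*28 = -28*I*√158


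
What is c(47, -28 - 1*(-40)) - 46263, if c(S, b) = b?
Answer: -46251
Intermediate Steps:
c(47, -28 - 1*(-40)) - 46263 = (-28 - 1*(-40)) - 46263 = (-28 + 40) - 46263 = 12 - 46263 = -46251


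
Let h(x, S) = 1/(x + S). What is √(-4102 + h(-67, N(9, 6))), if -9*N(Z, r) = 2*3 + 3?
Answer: 3*I*√526881/34 ≈ 64.047*I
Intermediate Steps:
N(Z, r) = -1 (N(Z, r) = -(2*3 + 3)/9 = -(6 + 3)/9 = -⅑*9 = -1)
h(x, S) = 1/(S + x)
√(-4102 + h(-67, N(9, 6))) = √(-4102 + 1/(-1 - 67)) = √(-4102 + 1/(-68)) = √(-4102 - 1/68) = √(-278937/68) = 3*I*√526881/34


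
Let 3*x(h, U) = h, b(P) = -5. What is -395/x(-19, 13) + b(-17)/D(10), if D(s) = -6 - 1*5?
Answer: 13130/209 ≈ 62.823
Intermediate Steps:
x(h, U) = h/3
D(s) = -11 (D(s) = -6 - 5 = -11)
-395/x(-19, 13) + b(-17)/D(10) = -395/((1/3)*(-19)) - 5/(-11) = -395/(-19/3) - 5*(-1/11) = -395*(-3/19) + 5/11 = 1185/19 + 5/11 = 13130/209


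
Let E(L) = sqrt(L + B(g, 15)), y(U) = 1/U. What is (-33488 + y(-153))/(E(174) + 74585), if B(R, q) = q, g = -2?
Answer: -54592650575/121589581644 + 5123665*sqrt(21)/283709023836 ≈ -0.44891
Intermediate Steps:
E(L) = sqrt(15 + L) (E(L) = sqrt(L + 15) = sqrt(15 + L))
(-33488 + y(-153))/(E(174) + 74585) = (-33488 + 1/(-153))/(sqrt(15 + 174) + 74585) = (-33488 - 1/153)/(sqrt(189) + 74585) = -5123665/(153*(3*sqrt(21) + 74585)) = -5123665/(153*(74585 + 3*sqrt(21)))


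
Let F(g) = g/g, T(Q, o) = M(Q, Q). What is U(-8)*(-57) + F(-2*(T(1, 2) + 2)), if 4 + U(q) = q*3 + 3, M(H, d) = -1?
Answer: 1426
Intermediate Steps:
T(Q, o) = -1
F(g) = 1
U(q) = -1 + 3*q (U(q) = -4 + (q*3 + 3) = -4 + (3*q + 3) = -4 + (3 + 3*q) = -1 + 3*q)
U(-8)*(-57) + F(-2*(T(1, 2) + 2)) = (-1 + 3*(-8))*(-57) + 1 = (-1 - 24)*(-57) + 1 = -25*(-57) + 1 = 1425 + 1 = 1426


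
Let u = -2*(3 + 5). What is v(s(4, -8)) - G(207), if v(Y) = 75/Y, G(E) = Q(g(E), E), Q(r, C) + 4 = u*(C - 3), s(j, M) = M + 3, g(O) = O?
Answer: 3253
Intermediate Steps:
u = -16 (u = -2*8 = -16)
s(j, M) = 3 + M
Q(r, C) = 44 - 16*C (Q(r, C) = -4 - 16*(C - 3) = -4 - 16*(-3 + C) = -4 + (48 - 16*C) = 44 - 16*C)
G(E) = 44 - 16*E
v(s(4, -8)) - G(207) = 75/(3 - 8) - (44 - 16*207) = 75/(-5) - (44 - 3312) = 75*(-1/5) - 1*(-3268) = -15 + 3268 = 3253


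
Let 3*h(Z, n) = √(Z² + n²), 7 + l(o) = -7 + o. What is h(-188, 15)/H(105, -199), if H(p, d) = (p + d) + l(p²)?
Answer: √35569/32751 ≈ 0.0057585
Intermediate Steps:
l(o) = -14 + o (l(o) = -7 + (-7 + o) = -14 + o)
h(Z, n) = √(Z² + n²)/3
H(p, d) = -14 + d + p + p² (H(p, d) = (p + d) + (-14 + p²) = (d + p) + (-14 + p²) = -14 + d + p + p²)
h(-188, 15)/H(105, -199) = (√((-188)² + 15²)/3)/(-14 - 199 + 105 + 105²) = (√(35344 + 225)/3)/(-14 - 199 + 105 + 11025) = (√35569/3)/10917 = (√35569/3)*(1/10917) = √35569/32751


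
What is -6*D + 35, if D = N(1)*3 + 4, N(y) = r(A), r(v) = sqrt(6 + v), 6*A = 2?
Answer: 11 - 6*sqrt(57) ≈ -34.299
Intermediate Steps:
A = 1/3 (A = (1/6)*2 = 1/3 ≈ 0.33333)
N(y) = sqrt(57)/3 (N(y) = sqrt(6 + 1/3) = sqrt(19/3) = sqrt(57)/3)
D = 4 + sqrt(57) (D = (sqrt(57)/3)*3 + 4 = sqrt(57) + 4 = 4 + sqrt(57) ≈ 11.550)
-6*D + 35 = -6*(4 + sqrt(57)) + 35 = (-24 - 6*sqrt(57)) + 35 = 11 - 6*sqrt(57)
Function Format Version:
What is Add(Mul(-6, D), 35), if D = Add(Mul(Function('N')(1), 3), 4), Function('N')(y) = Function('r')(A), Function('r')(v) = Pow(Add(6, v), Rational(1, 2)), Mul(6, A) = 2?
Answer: Add(11, Mul(-6, Pow(57, Rational(1, 2)))) ≈ -34.299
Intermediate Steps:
A = Rational(1, 3) (A = Mul(Rational(1, 6), 2) = Rational(1, 3) ≈ 0.33333)
Function('N')(y) = Mul(Rational(1, 3), Pow(57, Rational(1, 2))) (Function('N')(y) = Pow(Add(6, Rational(1, 3)), Rational(1, 2)) = Pow(Rational(19, 3), Rational(1, 2)) = Mul(Rational(1, 3), Pow(57, Rational(1, 2))))
D = Add(4, Pow(57, Rational(1, 2))) (D = Add(Mul(Mul(Rational(1, 3), Pow(57, Rational(1, 2))), 3), 4) = Add(Pow(57, Rational(1, 2)), 4) = Add(4, Pow(57, Rational(1, 2))) ≈ 11.550)
Add(Mul(-6, D), 35) = Add(Mul(-6, Add(4, Pow(57, Rational(1, 2)))), 35) = Add(Add(-24, Mul(-6, Pow(57, Rational(1, 2)))), 35) = Add(11, Mul(-6, Pow(57, Rational(1, 2))))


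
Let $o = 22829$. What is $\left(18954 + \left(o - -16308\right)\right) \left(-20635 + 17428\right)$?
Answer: $-186297837$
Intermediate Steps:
$\left(18954 + \left(o - -16308\right)\right) \left(-20635 + 17428\right) = \left(18954 + \left(22829 - -16308\right)\right) \left(-20635 + 17428\right) = \left(18954 + \left(22829 + 16308\right)\right) \left(-3207\right) = \left(18954 + 39137\right) \left(-3207\right) = 58091 \left(-3207\right) = -186297837$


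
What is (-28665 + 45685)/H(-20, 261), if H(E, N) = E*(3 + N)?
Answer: -851/264 ≈ -3.2235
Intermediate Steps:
(-28665 + 45685)/H(-20, 261) = (-28665 + 45685)/((-20*(3 + 261))) = 17020/((-20*264)) = 17020/(-5280) = 17020*(-1/5280) = -851/264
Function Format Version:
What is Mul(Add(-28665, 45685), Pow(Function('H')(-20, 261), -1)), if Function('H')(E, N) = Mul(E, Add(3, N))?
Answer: Rational(-851, 264) ≈ -3.2235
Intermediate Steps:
Mul(Add(-28665, 45685), Pow(Function('H')(-20, 261), -1)) = Mul(Add(-28665, 45685), Pow(Mul(-20, Add(3, 261)), -1)) = Mul(17020, Pow(Mul(-20, 264), -1)) = Mul(17020, Pow(-5280, -1)) = Mul(17020, Rational(-1, 5280)) = Rational(-851, 264)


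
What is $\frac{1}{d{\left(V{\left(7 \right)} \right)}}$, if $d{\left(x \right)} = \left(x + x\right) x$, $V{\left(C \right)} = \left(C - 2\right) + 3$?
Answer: $\frac{1}{128} \approx 0.0078125$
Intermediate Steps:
$V{\left(C \right)} = 1 + C$ ($V{\left(C \right)} = \left(-2 + C\right) + 3 = 1 + C$)
$d{\left(x \right)} = 2 x^{2}$ ($d{\left(x \right)} = 2 x x = 2 x^{2}$)
$\frac{1}{d{\left(V{\left(7 \right)} \right)}} = \frac{1}{2 \left(1 + 7\right)^{2}} = \frac{1}{2 \cdot 8^{2}} = \frac{1}{2 \cdot 64} = \frac{1}{128}$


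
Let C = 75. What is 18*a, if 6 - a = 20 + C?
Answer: -1602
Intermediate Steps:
a = -89 (a = 6 - (20 + 75) = 6 - 1*95 = 6 - 95 = -89)
18*a = 18*(-89) = -1602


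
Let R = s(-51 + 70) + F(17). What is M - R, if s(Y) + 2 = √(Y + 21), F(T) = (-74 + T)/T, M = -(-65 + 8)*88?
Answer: 85363/17 - 2*√10 ≈ 5015.0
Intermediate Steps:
M = 5016 (M = -(-57)*88 = -1*(-5016) = 5016)
F(T) = (-74 + T)/T
s(Y) = -2 + √(21 + Y) (s(Y) = -2 + √(Y + 21) = -2 + √(21 + Y))
R = -91/17 + 2*√10 (R = (-2 + √(21 + (-51 + 70))) + (-74 + 17)/17 = (-2 + √(21 + 19)) + (1/17)*(-57) = (-2 + √40) - 57/17 = (-2 + 2*√10) - 57/17 = -91/17 + 2*√10 ≈ 0.97161)
M - R = 5016 - (-91/17 + 2*√10) = 5016 + (91/17 - 2*√10) = 85363/17 - 2*√10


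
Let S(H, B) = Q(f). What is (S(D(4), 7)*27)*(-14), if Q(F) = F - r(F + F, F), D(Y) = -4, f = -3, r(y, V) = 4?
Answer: 2646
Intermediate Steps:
Q(F) = -4 + F (Q(F) = F - 1*4 = F - 4 = -4 + F)
S(H, B) = -7 (S(H, B) = -4 - 3 = -7)
(S(D(4), 7)*27)*(-14) = -7*27*(-14) = -189*(-14) = 2646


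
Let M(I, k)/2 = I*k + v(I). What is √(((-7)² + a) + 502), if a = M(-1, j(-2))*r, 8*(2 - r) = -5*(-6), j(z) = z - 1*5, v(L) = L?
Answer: √530 ≈ 23.022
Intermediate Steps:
j(z) = -5 + z (j(z) = z - 5 = -5 + z)
M(I, k) = 2*I + 2*I*k (M(I, k) = 2*(I*k + I) = 2*(I + I*k) = 2*I + 2*I*k)
r = -7/4 (r = 2 - (-5)*(-6)/8 = 2 - ⅛*30 = 2 - 15/4 = -7/4 ≈ -1.7500)
a = -21 (a = (2*(-1)*(1 + (-5 - 2)))*(-7/4) = (2*(-1)*(1 - 7))*(-7/4) = (2*(-1)*(-6))*(-7/4) = 12*(-7/4) = -21)
√(((-7)² + a) + 502) = √(((-7)² - 21) + 502) = √((49 - 21) + 502) = √(28 + 502) = √530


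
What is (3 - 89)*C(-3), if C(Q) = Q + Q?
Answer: 516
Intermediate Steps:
C(Q) = 2*Q
(3 - 89)*C(-3) = (3 - 89)*(2*(-3)) = -86*(-6) = 516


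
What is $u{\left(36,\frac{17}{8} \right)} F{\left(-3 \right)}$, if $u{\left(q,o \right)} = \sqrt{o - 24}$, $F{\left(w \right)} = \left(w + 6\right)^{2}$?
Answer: $\frac{45 i \sqrt{14}}{4} \approx 42.094 i$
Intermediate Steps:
$F{\left(w \right)} = \left(6 + w\right)^{2}$
$u{\left(q,o \right)} = \sqrt{-24 + o}$
$u{\left(36,\frac{17}{8} \right)} F{\left(-3 \right)} = \sqrt{-24 + \frac{17}{8}} \left(6 - 3\right)^{2} = \sqrt{-24 + 17 \cdot \frac{1}{8}} \cdot 3^{2} = \sqrt{-24 + \frac{17}{8}} \cdot 9 = \sqrt{- \frac{175}{8}} \cdot 9 = \frac{5 i \sqrt{14}}{4} \cdot 9 = \frac{45 i \sqrt{14}}{4}$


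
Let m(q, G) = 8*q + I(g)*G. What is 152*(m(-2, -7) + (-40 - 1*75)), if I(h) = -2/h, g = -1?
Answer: -22040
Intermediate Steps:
m(q, G) = 2*G + 8*q (m(q, G) = 8*q + (-2/(-1))*G = 8*q + (-2*(-1))*G = 8*q + 2*G = 2*G + 8*q)
152*(m(-2, -7) + (-40 - 1*75)) = 152*((2*(-7) + 8*(-2)) + (-40 - 1*75)) = 152*((-14 - 16) + (-40 - 75)) = 152*(-30 - 115) = 152*(-145) = -22040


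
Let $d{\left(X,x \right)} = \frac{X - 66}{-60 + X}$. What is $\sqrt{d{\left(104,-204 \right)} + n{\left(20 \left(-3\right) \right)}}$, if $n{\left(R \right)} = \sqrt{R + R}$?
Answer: $\frac{\sqrt{418 + 968 i \sqrt{30}}}{22} \approx 2.4343 + 2.25 i$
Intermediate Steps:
$n{\left(R \right)} = \sqrt{2} \sqrt{R}$ ($n{\left(R \right)} = \sqrt{2 R} = \sqrt{2} \sqrt{R}$)
$d{\left(X,x \right)} = \frac{-66 + X}{-60 + X}$
$\sqrt{d{\left(104,-204 \right)} + n{\left(20 \left(-3\right) \right)}} = \sqrt{\frac{-66 + 104}{-60 + 104} + \sqrt{2} \sqrt{20 \left(-3\right)}} = \sqrt{\frac{1}{44} \cdot 38 + \sqrt{2} \sqrt{-60}} = \sqrt{\frac{1}{44} \cdot 38 + \sqrt{2} \cdot 2 i \sqrt{15}} = \sqrt{\frac{19}{22} + 2 i \sqrt{30}}$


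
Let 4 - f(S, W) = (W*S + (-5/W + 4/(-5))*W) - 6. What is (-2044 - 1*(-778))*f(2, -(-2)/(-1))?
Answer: -110142/5 ≈ -22028.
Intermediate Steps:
f(S, W) = 10 - S*W - W*(-4/5 - 5/W) (f(S, W) = 4 - ((W*S + (-5/W + 4/(-5))*W) - 6) = 4 - ((S*W + (-5/W + 4*(-1/5))*W) - 6) = 4 - ((S*W + (-5/W - 4/5)*W) - 6) = 4 - ((S*W + (-4/5 - 5/W)*W) - 6) = 4 - ((S*W + W*(-4/5 - 5/W)) - 6) = 4 - (-6 + S*W + W*(-4/5 - 5/W)) = 4 + (6 - S*W - W*(-4/5 - 5/W)) = 10 - S*W - W*(-4/5 - 5/W))
(-2044 - 1*(-778))*f(2, -(-2)/(-1)) = (-2044 - 1*(-778))*(15 + 4*(-(-2)/(-1))/5 - 1*2*(-(-2)/(-1))) = (-2044 + 778)*(15 + 4*(-(-2)*(-1))/5 - 1*2*(-(-2)*(-1))) = -1266*(15 + 4*(-2*1)/5 - 1*2*(-2*1)) = -1266*(15 + (4/5)*(-2) - 1*2*(-2)) = -1266*(15 - 8/5 + 4) = -1266*87/5 = -110142/5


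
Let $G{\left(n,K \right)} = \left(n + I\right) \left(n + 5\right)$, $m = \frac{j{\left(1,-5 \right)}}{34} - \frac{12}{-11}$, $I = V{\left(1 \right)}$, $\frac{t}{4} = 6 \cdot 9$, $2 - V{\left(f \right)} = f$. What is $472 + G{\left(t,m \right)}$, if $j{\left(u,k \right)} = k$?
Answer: $48429$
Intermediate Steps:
$V{\left(f \right)} = 2 - f$
$t = 216$ ($t = 4 \cdot 6 \cdot 9 = 4 \cdot 54 = 216$)
$I = 1$ ($I = 2 - 1 = 1$)
$m = \frac{353}{374}$ ($m = - \frac{5}{34} - \frac{12}{-11} = \left(-5\right) \frac{1}{34} - - \frac{12}{11} = - \frac{5}{34} + \frac{12}{11} = \frac{353}{374} \approx 0.94385$)
$G{\left(n,K \right)} = \left(1 + n\right) \left(5 + n\right)$ ($G{\left(n,K \right)} = \left(n + 1\right) \left(n + 5\right) = \left(1 + n\right) \left(5 + n\right)$)
$472 + G{\left(t,m \right)} = 472 + \left(5 + 216^{2} + 6 \cdot 216\right) = 472 + \left(5 + 46656 + 1296\right) = 472 + 47957 = 48429$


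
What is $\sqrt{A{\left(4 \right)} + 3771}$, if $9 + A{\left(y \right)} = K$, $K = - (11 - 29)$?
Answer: $6 \sqrt{105} \approx 61.482$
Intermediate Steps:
$K = 18$ ($K = - (11 - 29) = \left(-1\right) \left(-18\right) = 18$)
$A{\left(y \right)} = 9$ ($A{\left(y \right)} = -9 + 18 = 9$)
$\sqrt{A{\left(4 \right)} + 3771} = \sqrt{9 + 3771} = \sqrt{3780} = 6 \sqrt{105}$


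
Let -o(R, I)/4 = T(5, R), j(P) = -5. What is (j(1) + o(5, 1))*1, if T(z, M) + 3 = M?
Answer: -13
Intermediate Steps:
T(z, M) = -3 + M
o(R, I) = 12 - 4*R (o(R, I) = -4*(-3 + R) = 12 - 4*R)
(j(1) + o(5, 1))*1 = (-5 + (12 - 4*5))*1 = (-5 + (12 - 20))*1 = (-5 - 8)*1 = -13*1 = -13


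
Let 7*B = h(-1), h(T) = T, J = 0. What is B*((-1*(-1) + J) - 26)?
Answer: 25/7 ≈ 3.5714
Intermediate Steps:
B = -1/7 (B = (1/7)*(-1) = -1/7 ≈ -0.14286)
B*((-1*(-1) + J) - 26) = -((-1*(-1) + 0) - 26)/7 = -((1 + 0) - 26)/7 = -(1 - 26)/7 = -1/7*(-25) = 25/7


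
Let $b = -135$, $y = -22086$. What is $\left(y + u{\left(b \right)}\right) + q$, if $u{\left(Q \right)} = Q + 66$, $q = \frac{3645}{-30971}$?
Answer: $- \frac{686166150}{30971} \approx -22155.0$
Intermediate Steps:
$q = - \frac{3645}{30971}$ ($q = 3645 \left(- \frac{1}{30971}\right) = - \frac{3645}{30971} \approx -0.11769$)
$u{\left(Q \right)} = 66 + Q$
$\left(y + u{\left(b \right)}\right) + q = \left(-22086 + \left(66 - 135\right)\right) - \frac{3645}{30971} = \left(-22086 - 69\right) - \frac{3645}{30971} = -22155 - \frac{3645}{30971} = - \frac{686166150}{30971}$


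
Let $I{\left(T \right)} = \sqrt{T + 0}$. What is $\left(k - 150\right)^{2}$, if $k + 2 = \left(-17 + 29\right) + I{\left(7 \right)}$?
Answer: $\left(140 - \sqrt{7}\right)^{2} \approx 18866.0$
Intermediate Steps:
$I{\left(T \right)} = \sqrt{T}$
$k = 10 + \sqrt{7}$ ($k = -2 + \left(\left(-17 + 29\right) + \sqrt{7}\right) = -2 + \left(12 + \sqrt{7}\right) = 10 + \sqrt{7} \approx 12.646$)
$\left(k - 150\right)^{2} = \left(\left(10 + \sqrt{7}\right) - 150\right)^{2} = \left(-140 + \sqrt{7}\right)^{2}$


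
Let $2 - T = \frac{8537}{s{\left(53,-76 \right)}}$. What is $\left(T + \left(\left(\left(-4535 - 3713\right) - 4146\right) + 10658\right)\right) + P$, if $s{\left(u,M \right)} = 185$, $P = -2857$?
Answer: $- \frac{857872}{185} \approx -4637.1$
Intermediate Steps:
$T = - \frac{8167}{185}$ ($T = 2 - \frac{8537}{185} = - \frac{8167}{185} \approx -44.146$)
$\left(T + \left(\left(\left(-4535 - 3713\right) - 4146\right) + 10658\right)\right) + P = \left(- \frac{8167}{185} + \left(\left(\left(-4535 - 3713\right) - 4146\right) + 10658\right)\right) - 2857 = \left(- \frac{8167}{185} + \left(\left(-8248 - 4146\right) + 10658\right)\right) - 2857 = \left(- \frac{8167}{185} + \left(-12394 + 10658\right)\right) - 2857 = \left(- \frac{8167}{185} - 1736\right) - 2857 = - \frac{329327}{185} - 2857 = - \frac{857872}{185}$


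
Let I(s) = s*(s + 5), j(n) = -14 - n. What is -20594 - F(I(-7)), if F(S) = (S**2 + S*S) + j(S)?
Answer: -20958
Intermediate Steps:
I(s) = s*(5 + s)
F(S) = -14 - S + 2*S**2 (F(S) = (S**2 + S*S) + (-14 - S) = (S**2 + S**2) + (-14 - S) = 2*S**2 + (-14 - S) = -14 - S + 2*S**2)
-20594 - F(I(-7)) = -20594 - (-14 - (-7)*(5 - 7) + 2*(-7*(5 - 7))**2) = -20594 - (-14 - (-7)*(-2) + 2*(-7*(-2))**2) = -20594 - (-14 - 1*14 + 2*14**2) = -20594 - (-14 - 14 + 2*196) = -20594 - (-14 - 14 + 392) = -20594 - 1*364 = -20594 - 364 = -20958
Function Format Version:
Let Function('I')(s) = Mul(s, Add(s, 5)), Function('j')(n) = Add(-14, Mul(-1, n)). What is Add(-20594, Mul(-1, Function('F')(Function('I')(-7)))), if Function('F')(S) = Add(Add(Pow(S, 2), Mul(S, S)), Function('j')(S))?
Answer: -20958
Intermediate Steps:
Function('I')(s) = Mul(s, Add(5, s))
Function('F')(S) = Add(-14, Mul(-1, S), Mul(2, Pow(S, 2))) (Function('F')(S) = Add(Add(Pow(S, 2), Mul(S, S)), Add(-14, Mul(-1, S))) = Add(Add(Pow(S, 2), Pow(S, 2)), Add(-14, Mul(-1, S))) = Add(Mul(2, Pow(S, 2)), Add(-14, Mul(-1, S))) = Add(-14, Mul(-1, S), Mul(2, Pow(S, 2))))
Add(-20594, Mul(-1, Function('F')(Function('I')(-7)))) = Add(-20594, Mul(-1, Add(-14, Mul(-1, Mul(-7, Add(5, -7))), Mul(2, Pow(Mul(-7, Add(5, -7)), 2))))) = Add(-20594, Mul(-1, Add(-14, Mul(-1, Mul(-7, -2)), Mul(2, Pow(Mul(-7, -2), 2))))) = Add(-20594, Mul(-1, Add(-14, Mul(-1, 14), Mul(2, Pow(14, 2))))) = Add(-20594, Mul(-1, Add(-14, -14, Mul(2, 196)))) = Add(-20594, Mul(-1, Add(-14, -14, 392))) = Add(-20594, Mul(-1, 364)) = Add(-20594, -364) = -20958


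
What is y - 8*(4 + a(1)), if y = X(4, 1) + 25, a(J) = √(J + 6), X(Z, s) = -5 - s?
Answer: -13 - 8*√7 ≈ -34.166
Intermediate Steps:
a(J) = √(6 + J)
y = 19 (y = (-5 - 1*1) + 25 = (-5 - 1) + 25 = -6 + 25 = 19)
y - 8*(4 + a(1)) = 19 - 8*(4 + √(6 + 1)) = 19 - 8*(4 + √7) = 19 + (-32 - 8*√7) = -13 - 8*√7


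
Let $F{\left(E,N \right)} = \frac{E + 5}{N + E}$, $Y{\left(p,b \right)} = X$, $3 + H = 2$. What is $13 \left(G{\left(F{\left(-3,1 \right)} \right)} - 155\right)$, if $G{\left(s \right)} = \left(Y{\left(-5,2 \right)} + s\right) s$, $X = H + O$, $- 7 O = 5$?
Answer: $- \frac{13858}{7} \approx -1979.7$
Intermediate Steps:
$H = -1$ ($H = -3 + 2 = -1$)
$O = - \frac{5}{7}$ ($O = \left(- \frac{1}{7}\right) 5 = - \frac{5}{7} \approx -0.71429$)
$X = - \frac{12}{7}$ ($X = -1 - \frac{5}{7} = - \frac{12}{7} \approx -1.7143$)
$Y{\left(p,b \right)} = - \frac{12}{7}$
$F{\left(E,N \right)} = \frac{5 + E}{E + N}$
$G{\left(s \right)} = s \left(- \frac{12}{7} + s\right)$ ($G{\left(s \right)} = \left(- \frac{12}{7} + s\right) s = s \left(- \frac{12}{7} + s\right)$)
$13 \left(G{\left(F{\left(-3,1 \right)} \right)} - 155\right) = 13 \left(\frac{\frac{5 - 3}{-3 + 1} \left(-12 + 7 \frac{5 - 3}{-3 + 1}\right)}{7} - 155\right) = 13 \left(\frac{\frac{1}{-2} \cdot 2 \left(-12 + 7 \frac{1}{-2} \cdot 2\right)}{7} - 155\right) = 13 \left(\frac{\left(- \frac{1}{2}\right) 2 \left(-12 + 7 \left(\left(- \frac{1}{2}\right) 2\right)\right)}{7} - 155\right) = 13 \left(\frac{1}{7} \left(-1\right) \left(-12 + 7 \left(-1\right)\right) - 155\right) = 13 \left(\frac{1}{7} \left(-1\right) \left(-12 - 7\right) - 155\right) = 13 \left(\frac{1}{7} \left(-1\right) \left(-19\right) - 155\right) = 13 \left(\frac{19}{7} - 155\right) = 13 \left(- \frac{1066}{7}\right) = - \frac{13858}{7}$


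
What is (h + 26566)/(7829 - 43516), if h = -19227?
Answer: -7339/35687 ≈ -0.20565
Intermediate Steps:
(h + 26566)/(7829 - 43516) = (-19227 + 26566)/(7829 - 43516) = 7339/(-35687) = 7339*(-1/35687) = -7339/35687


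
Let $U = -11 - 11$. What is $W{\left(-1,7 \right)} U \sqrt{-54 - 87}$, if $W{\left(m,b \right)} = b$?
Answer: $- 154 i \sqrt{141} \approx - 1828.6 i$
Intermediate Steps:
$U = -22$ ($U = -11 - 11 = -22$)
$W{\left(-1,7 \right)} U \sqrt{-54 - 87} = 7 \left(-22\right) \sqrt{-54 - 87} = - 154 \sqrt{-141} = - 154 i \sqrt{141}$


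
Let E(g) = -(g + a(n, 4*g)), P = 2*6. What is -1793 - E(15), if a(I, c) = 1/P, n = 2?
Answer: -21335/12 ≈ -1777.9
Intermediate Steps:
P = 12
a(I, c) = 1/12
E(g) = -1/12 - g (E(g) = -(g + 1/12) = -(1/12 + g) = -1/12 - g)
-1793 - E(15) = -1793 - (-1/12 - 1*15) = -1793 - (-1/12 - 15) = -1793 - 1*(-181/12) = -1793 + 181/12 = -21335/12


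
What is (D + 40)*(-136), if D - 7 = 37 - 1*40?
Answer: -5984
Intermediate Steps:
D = 4 (D = 7 + (37 - 1*40) = 7 + (37 - 40) = 7 - 3 = 4)
(D + 40)*(-136) = (4 + 40)*(-136) = 44*(-136) = -5984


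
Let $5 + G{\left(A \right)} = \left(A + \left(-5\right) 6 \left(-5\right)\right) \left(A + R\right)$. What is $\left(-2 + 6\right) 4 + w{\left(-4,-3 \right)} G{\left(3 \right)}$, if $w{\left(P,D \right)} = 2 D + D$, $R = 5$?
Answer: $-10955$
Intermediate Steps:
$G{\left(A \right)} = -5 + \left(5 + A\right) \left(150 + A\right)$ ($G{\left(A \right)} = -5 + \left(A + \left(-5\right) 6 \left(-5\right)\right) \left(A + 5\right) = -5 + \left(A - -150\right) \left(5 + A\right) = -5 + \left(A + 150\right) \left(5 + A\right) = -5 + \left(150 + A\right) \left(5 + A\right) = -5 + \left(5 + A\right) \left(150 + A\right)$)
$w{\left(P,D \right)} = 3 D$
$\left(-2 + 6\right) 4 + w{\left(-4,-3 \right)} G{\left(3 \right)} = \left(-2 + 6\right) 4 + 3 \left(-3\right) \left(745 + 3^{2} + 155 \cdot 3\right) = 4 \cdot 4 - 9 \left(745 + 9 + 465\right) = 16 - 10971 = -10955$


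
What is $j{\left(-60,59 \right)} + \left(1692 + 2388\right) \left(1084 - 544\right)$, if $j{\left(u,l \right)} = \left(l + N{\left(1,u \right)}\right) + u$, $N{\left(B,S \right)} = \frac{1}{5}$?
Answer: $\frac{11015996}{5} \approx 2.2032 \cdot 10^{6}$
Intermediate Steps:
$N{\left(B,S \right)} = \frac{1}{5}$
$j{\left(u,l \right)} = \frac{1}{5} + l + u$ ($j{\left(u,l \right)} = \left(l + \frac{1}{5}\right) + u = \left(\frac{1}{5} + l\right) + u = \frac{1}{5} + l + u$)
$j{\left(-60,59 \right)} + \left(1692 + 2388\right) \left(1084 - 544\right) = \left(\frac{1}{5} + 59 - 60\right) + \left(1692 + 2388\right) \left(1084 - 544\right) = - \frac{4}{5} + 4080 \cdot 540 = - \frac{4}{5} + 2203200 = \frac{11015996}{5}$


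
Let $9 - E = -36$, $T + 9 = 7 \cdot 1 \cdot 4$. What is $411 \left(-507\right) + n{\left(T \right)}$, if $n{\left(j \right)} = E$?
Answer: $-208332$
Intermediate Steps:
$T = 19$ ($T = -9 + 7 \cdot 1 \cdot 4 = -9 + 7 \cdot 4 = -9 + 28 = 19$)
$E = 45$ ($E = 9 - -36 = 9 + 36 = 45$)
$n{\left(j \right)} = 45$
$411 \left(-507\right) + n{\left(T \right)} = 411 \left(-507\right) + 45 = -208377 + 45 = -208332$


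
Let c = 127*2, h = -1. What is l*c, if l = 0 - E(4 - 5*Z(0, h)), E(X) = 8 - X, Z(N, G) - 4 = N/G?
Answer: -6096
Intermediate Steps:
Z(N, G) = 4 + N/G
c = 254
l = -24 (l = 0 - (8 - (4 - 5*(4 + 0/(-1)))) = 0 - (8 - (4 - 5*(4 + 0*(-1)))) = 0 - (8 - (4 - 5*(4 + 0))) = 0 - (8 - (4 - 5*4)) = 0 - (8 - (4 - 20)) = 0 - (8 - 1*(-16)) = 0 - (8 + 16) = 0 - 1*24 = 0 - 24 = -24)
l*c = -24*254 = -6096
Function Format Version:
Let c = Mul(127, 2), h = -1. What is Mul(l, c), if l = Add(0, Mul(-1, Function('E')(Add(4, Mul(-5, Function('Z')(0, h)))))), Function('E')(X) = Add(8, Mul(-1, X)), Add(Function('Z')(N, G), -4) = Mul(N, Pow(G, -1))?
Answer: -6096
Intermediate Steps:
Function('Z')(N, G) = Add(4, Mul(N, Pow(G, -1)))
c = 254
l = -24 (l = Add(0, Mul(-1, Add(8, Mul(-1, Add(4, Mul(-5, Add(4, Mul(0, Pow(-1, -1))))))))) = Add(0, Mul(-1, Add(8, Mul(-1, Add(4, Mul(-5, Add(4, Mul(0, -1)))))))) = Add(0, Mul(-1, Add(8, Mul(-1, Add(4, Mul(-5, Add(4, 0))))))) = Add(0, Mul(-1, Add(8, Mul(-1, Add(4, Mul(-5, 4)))))) = Add(0, Mul(-1, Add(8, Mul(-1, Add(4, -20))))) = Add(0, Mul(-1, Add(8, Mul(-1, -16)))) = Add(0, Mul(-1, Add(8, 16))) = Add(0, Mul(-1, 24)) = Add(0, -24) = -24)
Mul(l, c) = Mul(-24, 254) = -6096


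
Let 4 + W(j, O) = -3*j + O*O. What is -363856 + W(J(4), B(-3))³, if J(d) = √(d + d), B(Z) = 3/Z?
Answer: -364531 - 594*√2 ≈ -3.6537e+5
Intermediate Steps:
J(d) = √2*√d (J(d) = √(2*d) = √2*√d)
W(j, O) = -4 + O² - 3*j (W(j, O) = -4 + (-3*j + O*O) = -4 + (-3*j + O²) = -4 + (O² - 3*j) = -4 + O² - 3*j)
-363856 + W(J(4), B(-3))³ = -363856 + (-4 + (3/(-3))² - 3*√2*√4)³ = -363856 + (-4 + (3*(-⅓))² - 3*√2*2)³ = -363856 + (-4 + (-1)² - 6*√2)³ = -363856 + (-4 + 1 - 6*√2)³ = -363856 + (-3 - 6*√2)³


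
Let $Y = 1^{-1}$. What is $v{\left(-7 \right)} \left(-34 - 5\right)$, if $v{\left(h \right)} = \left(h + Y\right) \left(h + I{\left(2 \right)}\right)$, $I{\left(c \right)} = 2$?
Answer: $-1170$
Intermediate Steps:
$Y = 1$
$v{\left(h \right)} = \left(1 + h\right) \left(2 + h\right)$ ($v{\left(h \right)} = \left(h + 1\right) \left(h + 2\right) = \left(1 + h\right) \left(2 + h\right)$)
$v{\left(-7 \right)} \left(-34 - 5\right) = \left(2 + \left(-7\right)^{2} + 3 \left(-7\right)\right) \left(-34 - 5\right) = \left(2 + 49 - 21\right) \left(-39\right) = 30 \left(-39\right) = -1170$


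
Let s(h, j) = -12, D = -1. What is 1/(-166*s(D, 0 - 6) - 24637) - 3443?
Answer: -77966736/22645 ≈ -3443.0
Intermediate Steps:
1/(-166*s(D, 0 - 6) - 24637) - 3443 = 1/(-166*(-12) - 24637) - 3443 = 1/(1992 - 24637) - 3443 = 1/(-22645) - 3443 = -1/22645 - 3443 = -77966736/22645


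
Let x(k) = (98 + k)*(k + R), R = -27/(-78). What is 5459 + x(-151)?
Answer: 349535/26 ≈ 13444.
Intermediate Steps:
R = 9/26 (R = -27*(-1/78) = 9/26 ≈ 0.34615)
x(k) = (98 + k)*(9/26 + k) (x(k) = (98 + k)*(k + 9/26) = (98 + k)*(9/26 + k))
5459 + x(-151) = 5459 + (441/13 + (-151)² + (2557/26)*(-151)) = 5459 + (441/13 + 22801 - 386107/26) = 5459 + 207601/26 = 349535/26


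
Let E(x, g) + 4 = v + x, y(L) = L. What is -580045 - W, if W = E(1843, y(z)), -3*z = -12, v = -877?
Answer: -581007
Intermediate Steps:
z = 4 (z = -⅓*(-12) = 4)
E(x, g) = -881 + x (E(x, g) = -4 + (-877 + x) = -881 + x)
W = 962 (W = -881 + 1843 = 962)
-580045 - W = -580045 - 1*962 = -580045 - 962 = -581007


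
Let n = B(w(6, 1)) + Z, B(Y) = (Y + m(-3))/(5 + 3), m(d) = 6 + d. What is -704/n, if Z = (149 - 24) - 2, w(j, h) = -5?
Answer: -2816/491 ≈ -5.7352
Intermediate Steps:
B(Y) = 3/8 + Y/8 (B(Y) = (Y + (6 - 3))/(5 + 3) = (Y + 3)/8 = (3 + Y)*(1/8) = 3/8 + Y/8)
Z = 123 (Z = 125 - 2 = 123)
n = 491/4 (n = (3/8 + (1/8)*(-5)) + 123 = (3/8 - 5/8) + 123 = -1/4 + 123 = 491/4 ≈ 122.75)
-704/n = -704/491/4 = -704*4/491 = -2816/491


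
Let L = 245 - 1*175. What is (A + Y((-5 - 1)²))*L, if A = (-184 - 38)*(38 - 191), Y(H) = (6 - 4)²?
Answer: 2377900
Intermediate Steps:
Y(H) = 4 (Y(H) = 2² = 4)
L = 70 (L = 245 - 175 = 70)
A = 33966 (A = -222*(-153) = 33966)
(A + Y((-5 - 1)²))*L = (33966 + 4)*70 = 33970*70 = 2377900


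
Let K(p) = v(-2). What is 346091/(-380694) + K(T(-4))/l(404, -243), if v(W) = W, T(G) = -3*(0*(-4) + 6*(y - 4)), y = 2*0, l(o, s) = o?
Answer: -17572769/19225047 ≈ -0.91406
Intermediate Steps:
y = 0
T(G) = 72 (T(G) = -3*(0*(-4) + 6*(0 - 4)) = -3*(0 + 6*(-4)) = -3*(0 - 24) = -3*(-24) = 72)
K(p) = -2
346091/(-380694) + K(T(-4))/l(404, -243) = 346091/(-380694) - 2/404 = 346091*(-1/380694) - 2*1/404 = -346091/380694 - 1/202 = -17572769/19225047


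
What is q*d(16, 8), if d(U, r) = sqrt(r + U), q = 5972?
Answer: 11944*sqrt(6) ≈ 29257.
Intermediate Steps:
d(U, r) = sqrt(U + r)
q*d(16, 8) = 5972*sqrt(16 + 8) = 5972*sqrt(24) = 5972*(2*sqrt(6)) = 11944*sqrt(6)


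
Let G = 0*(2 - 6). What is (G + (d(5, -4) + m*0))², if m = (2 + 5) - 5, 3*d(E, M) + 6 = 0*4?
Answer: 4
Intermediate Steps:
d(E, M) = -2 (d(E, M) = -2 + (0*4)/3 = -2 + (⅓)*0 = -2 + 0 = -2)
m = 2 (m = 7 - 5 = 2)
G = 0 (G = 0*(-4) = 0)
(G + (d(5, -4) + m*0))² = (0 + (-2 + 2*0))² = (0 + (-2 + 0))² = (0 - 2)² = (-2)² = 4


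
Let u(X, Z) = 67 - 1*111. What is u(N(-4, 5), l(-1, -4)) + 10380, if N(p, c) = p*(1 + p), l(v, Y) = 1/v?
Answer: 10336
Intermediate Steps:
u(X, Z) = -44 (u(X, Z) = 67 - 111 = -44)
u(N(-4, 5), l(-1, -4)) + 10380 = -44 + 10380 = 10336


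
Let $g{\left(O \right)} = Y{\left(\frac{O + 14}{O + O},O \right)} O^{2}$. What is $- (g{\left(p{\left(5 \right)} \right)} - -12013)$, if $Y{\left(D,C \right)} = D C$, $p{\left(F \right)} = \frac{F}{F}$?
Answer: $- \frac{24041}{2} \approx -12021.0$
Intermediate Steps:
$p{\left(F \right)} = 1$
$Y{\left(D,C \right)} = C D$
$g{\left(O \right)} = O^{2} \left(7 + \frac{O}{2}\right)$ ($g{\left(O \right)} = O \frac{O + 14}{O + O} O^{2} = O \frac{14 + O}{2 O} O^{2} = \left(7 + \frac{O}{2}\right) O^{2} = O^{2} \left(7 + \frac{O}{2}\right)$)
$- (g{\left(p{\left(5 \right)} \right)} - -12013) = - (\frac{1^{2} \left(14 + 1\right)}{2} - -12013) = - (\frac{1}{2} \cdot 1 \cdot 15 + 12013) = - (\frac{15}{2} + 12013) = \left(-1\right) \frac{24041}{2} = - \frac{24041}{2}$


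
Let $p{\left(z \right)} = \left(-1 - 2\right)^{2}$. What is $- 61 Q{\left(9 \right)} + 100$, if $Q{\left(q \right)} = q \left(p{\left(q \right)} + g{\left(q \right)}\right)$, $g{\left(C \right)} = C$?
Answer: $-9782$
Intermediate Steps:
$p{\left(z \right)} = 9$ ($p{\left(z \right)} = \left(-3\right)^{2} = 9$)
$Q{\left(q \right)} = q \left(9 + q\right)$
$- 61 Q{\left(9 \right)} + 100 = - 61 \cdot 9 \left(9 + 9\right) + 100 = - 61 \cdot 9 \cdot 18 + 100 = \left(-61\right) 162 + 100 = -9882 + 100 = -9782$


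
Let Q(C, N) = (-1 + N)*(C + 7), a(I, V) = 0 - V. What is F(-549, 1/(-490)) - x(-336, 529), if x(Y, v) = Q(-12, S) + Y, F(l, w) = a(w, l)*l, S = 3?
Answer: -301055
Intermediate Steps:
a(I, V) = -V
Q(C, N) = (-1 + N)*(7 + C)
F(l, w) = -l² (F(l, w) = (-l)*l = -l²)
x(Y, v) = -10 + Y (x(Y, v) = (-7 - 1*(-12) + 7*3 - 12*3) + Y = (-7 + 12 + 21 - 36) + Y = -10 + Y)
F(-549, 1/(-490)) - x(-336, 529) = -1*(-549)² - (-10 - 336) = -1*301401 - 1*(-346) = -301401 + 346 = -301055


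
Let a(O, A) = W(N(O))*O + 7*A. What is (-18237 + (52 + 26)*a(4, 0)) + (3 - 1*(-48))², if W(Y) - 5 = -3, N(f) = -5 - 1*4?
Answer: -15012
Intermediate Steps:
N(f) = -9 (N(f) = -5 - 4 = -9)
W(Y) = 2 (W(Y) = 5 - 3 = 2)
a(O, A) = 2*O + 7*A
(-18237 + (52 + 26)*a(4, 0)) + (3 - 1*(-48))² = (-18237 + (52 + 26)*(2*4 + 7*0)) + (3 - 1*(-48))² = (-18237 + 78*(8 + 0)) + (3 + 48)² = (-18237 + 78*8) + 51² = (-18237 + 624) + 2601 = -17613 + 2601 = -15012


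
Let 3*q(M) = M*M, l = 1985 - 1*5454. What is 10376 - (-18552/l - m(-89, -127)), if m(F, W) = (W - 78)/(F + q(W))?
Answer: 570645879269/55025278 ≈ 10371.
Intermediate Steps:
l = -3469 (l = 1985 - 5454 = -3469)
q(M) = M²/3 (q(M) = (M*M)/3 = M²/3)
m(F, W) = (-78 + W)/(F + W²/3) (m(F, W) = (W - 78)/(F + W²/3) = (-78 + W)/(F + W²/3))
10376 - (-18552/l - m(-89, -127)) = 10376 - (-18552/(-3469) - 3*(-78 - 127)/((-127)² + 3*(-89))) = 10376 - (-18552*(-1/3469) - 3*(-205)/(16129 - 267)) = 10376 - (18552/3469 - 3*(-205)/15862) = 10376 - (18552/3469 - 1*(-615/15862)) = 10376 - (18552/3469 + 615/15862) = 10376 - 1*296405259/55025278 = 10376 - 296405259/55025278 = 570645879269/55025278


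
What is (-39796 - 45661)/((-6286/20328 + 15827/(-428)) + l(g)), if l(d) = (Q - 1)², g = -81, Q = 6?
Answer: 3319235337/477286 ≈ 6954.4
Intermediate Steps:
l(d) = 25 (l(d) = (6 - 1)² = 5² = 25)
(-39796 - 45661)/((-6286/20328 + 15827/(-428)) + l(g)) = (-39796 - 45661)/((-6286/20328 + 15827/(-428)) + 25) = -85457/((-6286*1/20328 + 15827*(-1/428)) + 25) = -85457/((-449/1452 - 15827/428) + 25) = -85457/(-1448311/38841 + 25) = -85457/(-477286/38841) = -85457*(-38841/477286) = 3319235337/477286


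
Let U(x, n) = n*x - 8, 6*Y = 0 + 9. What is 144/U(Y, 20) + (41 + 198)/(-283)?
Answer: 17747/3113 ≈ 5.7009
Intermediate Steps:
Y = 3/2 (Y = (0 + 9)/6 = (⅙)*9 = 3/2 ≈ 1.5000)
U(x, n) = -8 + n*x
144/U(Y, 20) + (41 + 198)/(-283) = 144/(-8 + 20*(3/2)) + (41 + 198)/(-283) = 144/(-8 + 30) + 239*(-1/283) = 144/22 - 239/283 = 144*(1/22) - 239/283 = 72/11 - 239/283 = 17747/3113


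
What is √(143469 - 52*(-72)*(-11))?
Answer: 3*√11365 ≈ 319.82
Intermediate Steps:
√(143469 - 52*(-72)*(-11)) = √(143469 + 3744*(-11)) = √(143469 - 41184) = √102285 = 3*√11365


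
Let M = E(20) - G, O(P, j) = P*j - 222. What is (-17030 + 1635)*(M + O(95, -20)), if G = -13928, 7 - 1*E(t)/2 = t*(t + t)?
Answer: -157336900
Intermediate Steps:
O(P, j) = -222 + P*j
E(t) = 14 - 4*t² (E(t) = 14 - 2*t*(t + t) = 14 - 2*t*2*t = 14 - 4*t²)
M = 12342 (M = (14 - 4*20²) - 1*(-13928) = (14 - 4*400) + 13928 = (14 - 1600) + 13928 = -1586 + 13928 = 12342)
(-17030 + 1635)*(M + O(95, -20)) = (-17030 + 1635)*(12342 + (-222 + 95*(-20))) = -15395*(12342 + (-222 - 1900)) = -15395*(12342 - 2122) = -15395*10220 = -157336900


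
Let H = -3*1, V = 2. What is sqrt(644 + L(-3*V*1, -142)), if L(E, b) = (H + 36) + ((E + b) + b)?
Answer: 3*sqrt(43) ≈ 19.672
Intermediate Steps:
H = -3
L(E, b) = 33 + E + 2*b (L(E, b) = (-3 + 36) + ((E + b) + b) = 33 + (E + 2*b) = 33 + E + 2*b)
sqrt(644 + L(-3*V*1, -142)) = sqrt(644 + (33 - 3*2*1 + 2*(-142))) = sqrt(644 + (33 - 6*1 - 284)) = sqrt(644 + (33 - 6 - 284)) = sqrt(644 - 257) = sqrt(387) = 3*sqrt(43)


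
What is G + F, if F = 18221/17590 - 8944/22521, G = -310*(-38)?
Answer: 4666833944381/396144390 ≈ 11781.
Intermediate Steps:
G = 11780
F = 253030181/396144390 (F = 18221*(1/17590) - 8944*1/22521 = 18221/17590 - 8944/22521 = 253030181/396144390 ≈ 0.63873)
G + F = 11780 + 253030181/396144390 = 4666833944381/396144390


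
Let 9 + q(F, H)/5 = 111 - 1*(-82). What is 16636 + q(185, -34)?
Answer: 17556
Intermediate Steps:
q(F, H) = 920 (q(F, H) = -45 + 5*(111 - 1*(-82)) = -45 + 5*(111 + 82) = -45 + 5*193 = -45 + 965 = 920)
16636 + q(185, -34) = 16636 + 920 = 17556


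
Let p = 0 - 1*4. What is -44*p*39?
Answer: 6864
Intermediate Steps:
p = -4 (p = 0 - 4 = -4)
-44*p*39 = -44*(-4)*39 = 176*39 = 6864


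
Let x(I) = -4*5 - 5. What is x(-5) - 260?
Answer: -285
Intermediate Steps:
x(I) = -25 (x(I) = -20 - 5 = -25)
x(-5) - 260 = -25 - 260 = -285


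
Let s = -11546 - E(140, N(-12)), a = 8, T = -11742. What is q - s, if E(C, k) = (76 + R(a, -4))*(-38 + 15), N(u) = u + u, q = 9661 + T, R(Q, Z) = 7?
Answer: 7556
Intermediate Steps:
q = -2081 (q = 9661 - 11742 = -2081)
N(u) = 2*u
E(C, k) = -1909 (E(C, k) = (76 + 7)*(-38 + 15) = 83*(-23) = -1909)
s = -9637 (s = -11546 - 1*(-1909) = -11546 + 1909 = -9637)
q - s = -2081 - 1*(-9637) = -2081 + 9637 = 7556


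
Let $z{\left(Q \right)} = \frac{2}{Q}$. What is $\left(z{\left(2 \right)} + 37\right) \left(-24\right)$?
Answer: $-912$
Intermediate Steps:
$\left(z{\left(2 \right)} + 37\right) \left(-24\right) = \left(\frac{2}{2} + 37\right) \left(-24\right) = \left(2 \cdot \frac{1}{2} + 37\right) \left(-24\right) = \left(1 + 37\right) \left(-24\right) = 38 \left(-24\right) = -912$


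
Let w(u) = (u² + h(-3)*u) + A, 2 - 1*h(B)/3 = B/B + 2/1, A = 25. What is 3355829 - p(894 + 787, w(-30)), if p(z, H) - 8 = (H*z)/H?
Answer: 3354140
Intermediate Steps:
h(B) = -3 (h(B) = 6 - 3*(B/B + 2/1) = 6 - 3*(1 + 2*1) = 6 - 3*(1 + 2) = 6 - 3*3 = 6 - 9 = -3)
w(u) = 25 + u² - 3*u (w(u) = (u² - 3*u) + 25 = 25 + u² - 3*u)
p(z, H) = 8 + z (p(z, H) = 8 + (H*z)/H = 8 + z)
3355829 - p(894 + 787, w(-30)) = 3355829 - (8 + (894 + 787)) = 3355829 - (8 + 1681) = 3355829 - 1*1689 = 3355829 - 1689 = 3354140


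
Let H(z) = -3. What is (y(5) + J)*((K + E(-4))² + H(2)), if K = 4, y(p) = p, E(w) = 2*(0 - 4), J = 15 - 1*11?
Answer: 117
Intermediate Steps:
J = 4 (J = 15 - 11 = 4)
E(w) = -8 (E(w) = 2*(-4) = -8)
(y(5) + J)*((K + E(-4))² + H(2)) = (5 + 4)*((4 - 8)² - 3) = 9*((-4)² - 3) = 9*(16 - 3) = 9*13 = 117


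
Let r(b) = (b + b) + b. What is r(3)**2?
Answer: 81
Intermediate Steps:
r(b) = 3*b (r(b) = 2*b + b = 3*b)
r(3)**2 = (3*3)**2 = 9**2 = 81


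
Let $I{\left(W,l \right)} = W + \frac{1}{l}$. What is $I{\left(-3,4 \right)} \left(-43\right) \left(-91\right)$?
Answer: $- \frac{43043}{4} \approx -10761.0$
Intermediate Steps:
$I{\left(-3,4 \right)} \left(-43\right) \left(-91\right) = \left(-3 + \frac{1}{4}\right) \left(-43\right) \left(-91\right) = \left(- \frac{11}{4}\right) \left(-43\right) \left(-91\right) = \frac{473}{4} \left(-91\right) = - \frac{43043}{4}$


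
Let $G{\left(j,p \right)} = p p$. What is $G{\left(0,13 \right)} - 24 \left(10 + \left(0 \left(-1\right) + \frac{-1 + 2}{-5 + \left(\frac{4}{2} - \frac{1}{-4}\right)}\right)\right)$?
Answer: $- \frac{685}{11} \approx -62.273$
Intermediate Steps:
$G{\left(j,p \right)} = p^{2}$
$G{\left(0,13 \right)} - 24 \left(10 + \left(0 \left(-1\right) + \frac{-1 + 2}{-5 + \left(\frac{4}{2} - \frac{1}{-4}\right)}\right)\right) = 13^{2} - 24 \left(10 + \left(0 \left(-1\right) + \frac{-1 + 2}{-5 + \left(\frac{4}{2} - \frac{1}{-4}\right)}\right)\right) = 169 - 24 \left(10 + \left(0 + 1 \frac{1}{-5 + \left(4 \cdot \frac{1}{2} - - \frac{1}{4}\right)}\right)\right) = 169 - 24 \left(10 + \left(0 + 1 \frac{1}{-5 + \left(2 + \frac{1}{4}\right)}\right)\right) = 169 - 24 \left(10 + \left(0 + 1 \frac{1}{-5 + \frac{9}{4}}\right)\right) = 169 - 24 \left(10 + \left(0 + 1 \frac{1}{- \frac{11}{4}}\right)\right) = 169 - 24 \left(10 + \left(0 + 1 \left(- \frac{4}{11}\right)\right)\right) = 169 - 24 \left(10 + \left(0 - \frac{4}{11}\right)\right) = 169 - 24 \left(10 - \frac{4}{11}\right) = 169 - \frac{2544}{11} = - \frac{685}{11}$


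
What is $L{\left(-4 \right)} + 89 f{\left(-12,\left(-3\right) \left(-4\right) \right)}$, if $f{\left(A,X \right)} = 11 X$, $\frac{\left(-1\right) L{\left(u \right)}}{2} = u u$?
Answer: $11716$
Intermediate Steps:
$L{\left(u \right)} = - 2 u^{2}$ ($L{\left(u \right)} = - 2 u u = - 2 u^{2}$)
$L{\left(-4 \right)} + 89 f{\left(-12,\left(-3\right) \left(-4\right) \right)} = - 2 \left(-4\right)^{2} + 89 \cdot 11 \left(\left(-3\right) \left(-4\right)\right) = \left(-2\right) 16 + 89 \cdot 11 \cdot 12 = -32 + 89 \cdot 132 = -32 + 11748 = 11716$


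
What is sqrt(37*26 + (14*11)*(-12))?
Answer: I*sqrt(886) ≈ 29.766*I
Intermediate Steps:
sqrt(37*26 + (14*11)*(-12)) = sqrt(962 + 154*(-12)) = sqrt(962 - 1848) = sqrt(-886) = I*sqrt(886)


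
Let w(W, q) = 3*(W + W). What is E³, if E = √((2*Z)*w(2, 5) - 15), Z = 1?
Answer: 27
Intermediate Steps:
w(W, q) = 6*W (w(W, q) = 3*(2*W) = 6*W)
E = 3 (E = √((2*1)*(6*2) - 15) = √(2*12 - 15) = √(24 - 15) = √9 = 3)
E³ = 3³ = 27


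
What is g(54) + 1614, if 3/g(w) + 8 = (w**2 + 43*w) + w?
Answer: 8528379/5284 ≈ 1614.0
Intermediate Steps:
g(w) = 3/(-8 + w**2 + 44*w) (g(w) = 3/(-8 + ((w**2 + 43*w) + w)) = 3/(-8 + (w**2 + 44*w)) = 3/(-8 + w**2 + 44*w))
g(54) + 1614 = 3/(-8 + 54**2 + 44*54) + 1614 = 3/(-8 + 2916 + 2376) + 1614 = 3/5284 + 1614 = 8528379/5284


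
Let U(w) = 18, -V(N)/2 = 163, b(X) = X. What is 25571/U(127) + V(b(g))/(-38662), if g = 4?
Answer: 494315935/347958 ≈ 1420.6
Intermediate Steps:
V(N) = -326 (V(N) = -2*163 = -326)
25571/U(127) + V(b(g))/(-38662) = 25571/18 - 326/(-38662) = 25571*(1/18) - 326*(-1/38662) = 25571/18 + 163/19331 = 494315935/347958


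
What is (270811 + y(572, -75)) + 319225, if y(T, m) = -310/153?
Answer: 90275198/153 ≈ 5.9003e+5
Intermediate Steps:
y(T, m) = -310/153 (y(T, m) = -310*1/153 = -310/153)
(270811 + y(572, -75)) + 319225 = (270811 - 310/153) + 319225 = 41433773/153 + 319225 = 90275198/153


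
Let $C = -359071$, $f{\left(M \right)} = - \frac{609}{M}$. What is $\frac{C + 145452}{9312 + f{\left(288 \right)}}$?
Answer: $- \frac{20507424}{893749} \approx -22.945$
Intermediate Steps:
$\frac{C + 145452}{9312 + f{\left(288 \right)}} = \frac{-359071 + 145452}{9312 - \frac{609}{288}} = - \frac{213619}{9312 - \frac{203}{96}} = - \frac{213619}{\frac{893749}{96}} = \left(-213619\right) \frac{96}{893749} = - \frac{20507424}{893749}$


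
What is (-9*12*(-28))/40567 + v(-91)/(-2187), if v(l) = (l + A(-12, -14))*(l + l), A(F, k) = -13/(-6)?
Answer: -1947780737/266160087 ≈ -7.3181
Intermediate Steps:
A(F, k) = 13/6 (A(F, k) = -13*(-⅙) = 13/6)
v(l) = 2*l*(13/6 + l) (v(l) = (l + 13/6)*(l + l) = (13/6 + l)*(2*l) = 2*l*(13/6 + l))
(-9*12*(-28))/40567 + v(-91)/(-2187) = (-9*12*(-28))/40567 + ((⅓)*(-91)*(13 + 6*(-91)))/(-2187) = -108*(-28)*(1/40567) + ((⅓)*(-91)*(13 - 546))*(-1/2187) = 3024*(1/40567) + ((⅓)*(-91)*(-533))*(-1/2187) = 3024/40567 + (48503/3)*(-1/2187) = 3024/40567 - 48503/6561 = -1947780737/266160087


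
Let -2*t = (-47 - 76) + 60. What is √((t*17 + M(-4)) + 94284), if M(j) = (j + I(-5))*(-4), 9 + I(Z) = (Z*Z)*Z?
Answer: √381486/2 ≈ 308.82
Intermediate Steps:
I(Z) = -9 + Z³ (I(Z) = -9 + (Z*Z)*Z = -9 + Z²*Z = -9 + Z³)
t = 63/2 (t = -((-47 - 76) + 60)/2 = -(-123 + 60)/2 = -½*(-63) = 63/2 ≈ 31.500)
M(j) = 536 - 4*j (M(j) = (j + (-9 + (-5)³))*(-4) = (j + (-9 - 125))*(-4) = (j - 134)*(-4) = (-134 + j)*(-4) = 536 - 4*j)
√((t*17 + M(-4)) + 94284) = √(((63/2)*17 + (536 - 4*(-4))) + 94284) = √((1071/2 + (536 + 16)) + 94284) = √((1071/2 + 552) + 94284) = √(2175/2 + 94284) = √(190743/2) = √381486/2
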